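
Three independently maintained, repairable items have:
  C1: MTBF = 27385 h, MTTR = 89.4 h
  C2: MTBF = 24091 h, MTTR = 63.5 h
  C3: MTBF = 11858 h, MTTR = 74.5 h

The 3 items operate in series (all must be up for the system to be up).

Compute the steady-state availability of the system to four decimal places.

0.9879

A(C1) = MTBF/(MTBF+MTTR) = 27385/(27385+89.4) = 0.996746
A(C2) = MTBF/(MTBF+MTTR) = 24091/(24091+63.5) = 0.997371
A(C3) = MTBF/(MTBF+MTTR) = 11858/(11858+74.5) = 0.993757
Series availability: 0.996746 × 0.997371 × 0.993757 = 0.9879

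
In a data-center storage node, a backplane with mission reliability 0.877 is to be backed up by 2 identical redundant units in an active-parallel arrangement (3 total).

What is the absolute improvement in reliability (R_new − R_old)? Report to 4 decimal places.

0.1211

R_before = 0.877
R_after = 1 − (1 − 0.877)^3 = 0.9981
ΔR = 0.9981 − 0.877 = 0.1211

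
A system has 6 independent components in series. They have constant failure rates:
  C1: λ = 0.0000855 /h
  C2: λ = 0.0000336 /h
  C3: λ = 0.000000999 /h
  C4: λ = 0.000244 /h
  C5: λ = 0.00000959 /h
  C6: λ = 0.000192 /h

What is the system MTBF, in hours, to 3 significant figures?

Series of exponential components: λ_sys = Σ λ_i
λ_sys = 0.0000855 + 0.0000336 + 0.000000999 + 0.000244 + 0.00000959 + 0.000192 = 5.6569e-04 /h
MTBF = 1 / λ_sys = 1770 h

1770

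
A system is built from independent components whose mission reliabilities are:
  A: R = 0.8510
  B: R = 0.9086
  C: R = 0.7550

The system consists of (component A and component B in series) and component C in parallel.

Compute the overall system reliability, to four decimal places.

0.9444

Series (A and B): 0.851000 × 0.908600 = 0.773219
Parallel ([0.773219] and C): 1 − (1 − 0.773219)(1 − 0.755000) = 0.9444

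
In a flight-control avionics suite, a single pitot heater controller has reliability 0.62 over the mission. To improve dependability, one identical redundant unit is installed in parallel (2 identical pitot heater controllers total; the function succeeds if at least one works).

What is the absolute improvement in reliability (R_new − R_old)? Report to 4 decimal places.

0.2356

R_before = 0.62
R_after = 1 − (1 − 0.62)^2 = 0.8556
ΔR = 0.8556 − 0.62 = 0.2356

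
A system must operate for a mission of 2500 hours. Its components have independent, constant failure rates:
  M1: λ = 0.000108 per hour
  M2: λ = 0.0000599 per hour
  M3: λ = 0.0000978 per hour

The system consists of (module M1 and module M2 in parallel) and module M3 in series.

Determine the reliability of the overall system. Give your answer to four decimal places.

R(M1) = exp(−0.000108 × 2500) = 0.763379
R(M2) = exp(−0.0000599 × 2500) = 0.860923
R(M3) = exp(−0.0000978 × 2500) = 0.783096
Parallel (M1 and M2): 1 − (1 − 0.763379)(1 − 0.860923) = 0.967091
Series ([0.967091] and M3): 0.967091 × 0.783096 = 0.7573

0.7573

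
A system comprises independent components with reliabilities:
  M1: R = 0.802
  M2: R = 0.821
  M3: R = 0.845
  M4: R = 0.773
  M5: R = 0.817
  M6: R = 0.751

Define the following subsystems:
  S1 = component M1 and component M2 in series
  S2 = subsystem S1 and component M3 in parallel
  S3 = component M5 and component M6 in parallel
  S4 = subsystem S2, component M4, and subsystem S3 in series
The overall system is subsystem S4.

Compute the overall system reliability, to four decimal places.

Series (M1 and M2): 0.802000 × 0.821000 = 0.658442
Parallel ([0.658442] and M3): 1 − (1 − 0.658442)(1 − 0.845000) = 0.947059
Parallel (M5 and M6): 1 − (1 − 0.817000)(1 − 0.751000) = 0.954433
Series ([0.947059], M4, and [0.954433]): 0.947059 × 0.773000 × 0.954433 = 0.6987

0.6987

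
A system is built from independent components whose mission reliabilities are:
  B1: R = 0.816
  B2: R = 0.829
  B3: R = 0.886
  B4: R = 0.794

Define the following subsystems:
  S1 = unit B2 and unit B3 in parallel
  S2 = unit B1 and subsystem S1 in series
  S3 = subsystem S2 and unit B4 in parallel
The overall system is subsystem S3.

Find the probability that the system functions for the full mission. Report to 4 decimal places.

0.9588

Parallel (B2 and B3): 1 − (1 − 0.829000)(1 − 0.886000) = 0.980506
Series (B1 and [0.980506]): 0.816000 × 0.980506 = 0.800093
Parallel ([0.800093] and B4): 1 − (1 − 0.800093)(1 − 0.794000) = 0.9588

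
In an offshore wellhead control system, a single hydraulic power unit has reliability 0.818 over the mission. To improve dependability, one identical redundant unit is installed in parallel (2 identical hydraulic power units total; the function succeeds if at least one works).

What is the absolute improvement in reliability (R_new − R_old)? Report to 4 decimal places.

0.1489

R_before = 0.818
R_after = 1 − (1 − 0.818)^2 = 0.9669
ΔR = 0.9669 − 0.818 = 0.1489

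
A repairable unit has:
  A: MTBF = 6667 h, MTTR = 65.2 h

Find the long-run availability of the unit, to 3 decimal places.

0.990

A(A) = MTBF/(MTBF+MTTR) = 6667/(6667+65.2) = 0.990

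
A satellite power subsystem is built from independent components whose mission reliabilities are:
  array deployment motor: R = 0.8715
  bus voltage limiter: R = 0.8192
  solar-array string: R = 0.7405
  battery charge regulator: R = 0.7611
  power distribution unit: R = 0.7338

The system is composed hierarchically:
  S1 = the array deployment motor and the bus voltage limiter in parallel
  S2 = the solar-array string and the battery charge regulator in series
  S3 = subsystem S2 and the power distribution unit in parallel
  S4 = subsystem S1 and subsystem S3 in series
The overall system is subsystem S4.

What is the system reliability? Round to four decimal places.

0.8633

Parallel (array deployment motor and bus voltage limiter): 1 − (1 − 0.871500)(1 − 0.819200) = 0.976767
Series (solar-array string and battery charge regulator): 0.740500 × 0.761100 = 0.563595
Parallel ([0.563595] and power distribution unit): 1 − (1 − 0.563595)(1 − 0.733800) = 0.883829
Series ([0.976767] and [0.883829]): 0.976767 × 0.883829 = 0.8633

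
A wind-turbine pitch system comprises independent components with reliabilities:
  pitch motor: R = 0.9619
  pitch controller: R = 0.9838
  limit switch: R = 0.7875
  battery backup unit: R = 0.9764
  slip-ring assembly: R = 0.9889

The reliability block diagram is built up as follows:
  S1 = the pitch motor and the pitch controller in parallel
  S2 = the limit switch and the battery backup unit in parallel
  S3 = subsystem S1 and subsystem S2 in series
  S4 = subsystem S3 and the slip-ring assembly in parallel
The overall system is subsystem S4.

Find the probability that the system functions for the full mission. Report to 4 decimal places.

Parallel (pitch motor and pitch controller): 1 − (1 − 0.961900)(1 − 0.983800) = 0.999383
Parallel (limit switch and battery backup unit): 1 − (1 − 0.787500)(1 − 0.976400) = 0.994985
Series ([0.999383] and [0.994985]): 0.999383 × 0.994985 = 0.994371
Parallel ([0.994371] and slip-ring assembly): 1 − (1 − 0.994371)(1 − 0.988900) = 0.9999

0.9999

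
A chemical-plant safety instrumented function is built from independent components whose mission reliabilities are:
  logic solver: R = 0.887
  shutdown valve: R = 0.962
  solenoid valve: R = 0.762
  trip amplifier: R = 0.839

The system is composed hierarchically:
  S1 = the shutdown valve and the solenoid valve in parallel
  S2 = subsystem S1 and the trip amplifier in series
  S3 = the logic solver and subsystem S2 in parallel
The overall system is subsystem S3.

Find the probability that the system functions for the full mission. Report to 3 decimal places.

Parallel (shutdown valve and solenoid valve): 1 − (1 − 0.96200)(1 − 0.76200) = 0.99096
Series ([0.99096] and trip amplifier): 0.99096 × 0.83900 = 0.83142
Parallel (logic solver and [0.83142]): 1 − (1 − 0.88700)(1 − 0.83142) = 0.981

0.981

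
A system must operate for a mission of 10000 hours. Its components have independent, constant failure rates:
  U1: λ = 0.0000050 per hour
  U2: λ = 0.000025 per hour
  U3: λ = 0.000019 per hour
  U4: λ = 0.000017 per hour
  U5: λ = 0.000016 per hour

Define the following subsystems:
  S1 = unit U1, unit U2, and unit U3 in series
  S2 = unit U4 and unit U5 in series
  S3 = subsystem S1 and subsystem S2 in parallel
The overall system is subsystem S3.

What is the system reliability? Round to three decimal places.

0.891

R(U1) = exp(−0.0000050 × 10000) = 0.95123
R(U2) = exp(−0.000025 × 10000) = 0.77880
R(U3) = exp(−0.000019 × 10000) = 0.82696
R(U4) = exp(−0.000017 × 10000) = 0.84366
R(U5) = exp(−0.000016 × 10000) = 0.85214
Series (U1, U2, and U3): 0.95123 × 0.77880 × 0.82696 = 0.61263
Series (U4 and U5): 0.84366 × 0.85214 = 0.71892
Parallel ([0.61263] and [0.71892]): 1 − (1 − 0.61263)(1 − 0.71892) = 0.891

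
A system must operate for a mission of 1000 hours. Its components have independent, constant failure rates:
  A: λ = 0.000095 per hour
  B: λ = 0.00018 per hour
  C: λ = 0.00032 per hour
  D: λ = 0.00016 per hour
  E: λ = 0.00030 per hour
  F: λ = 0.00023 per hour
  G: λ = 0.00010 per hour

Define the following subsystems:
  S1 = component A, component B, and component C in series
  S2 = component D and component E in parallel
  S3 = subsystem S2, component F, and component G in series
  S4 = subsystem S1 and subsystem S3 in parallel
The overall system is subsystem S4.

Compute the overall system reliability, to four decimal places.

R(A) = exp(−0.000095 × 1000) = 0.909373
R(B) = exp(−0.00018 × 1000) = 0.835270
R(C) = exp(−0.00032 × 1000) = 0.726149
R(D) = exp(−0.00016 × 1000) = 0.852144
R(E) = exp(−0.00030 × 1000) = 0.740818
R(F) = exp(−0.00023 × 1000) = 0.794534
R(G) = exp(−0.00010 × 1000) = 0.904837
Series (A, B, and C): 0.909373 × 0.835270 × 0.726149 = 0.551562
Parallel (D and E): 1 − (1 − 0.852144)(1 − 0.740818) = 0.961678
Series ([0.961678], F, and G): 0.961678 × 0.794534 × 0.904837 = 0.691373
Parallel ([0.551562] and [0.691373]): 1 − (1 − 0.551562)(1 − 0.691373) = 0.8616

0.8616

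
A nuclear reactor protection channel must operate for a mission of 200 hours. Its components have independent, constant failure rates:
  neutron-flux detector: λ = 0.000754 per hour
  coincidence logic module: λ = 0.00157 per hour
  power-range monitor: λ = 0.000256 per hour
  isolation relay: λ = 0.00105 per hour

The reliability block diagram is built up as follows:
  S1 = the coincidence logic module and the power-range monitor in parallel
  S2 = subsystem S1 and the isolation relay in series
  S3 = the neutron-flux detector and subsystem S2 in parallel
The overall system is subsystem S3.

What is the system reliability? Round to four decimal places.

R(neutron-flux detector) = exp(−0.000754 × 200) = 0.860020
R(coincidence logic module) = exp(−0.00157 × 200) = 0.730519
R(power-range monitor) = exp(−0.000256 × 200) = 0.950089
R(isolation relay) = exp(−0.00105 × 200) = 0.810584
Parallel (coincidence logic module and power-range monitor): 1 − (1 − 0.730519)(1 − 0.950089) = 0.986550
Series ([0.986550] and isolation relay): 0.986550 × 0.810584 = 0.799682
Parallel (neutron-flux detector and [0.799682]): 1 − (1 − 0.860020)(1 − 0.799682) = 0.9720

0.9720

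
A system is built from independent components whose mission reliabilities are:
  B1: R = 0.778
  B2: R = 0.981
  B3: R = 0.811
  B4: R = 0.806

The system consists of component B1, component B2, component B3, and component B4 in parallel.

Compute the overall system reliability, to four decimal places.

Parallel (B1, B2, B3, and B4): 1 − (1 − 0.778000)(1 − 0.981000)(1 − 0.811000)(1 − 0.806000) = 0.9998

0.9998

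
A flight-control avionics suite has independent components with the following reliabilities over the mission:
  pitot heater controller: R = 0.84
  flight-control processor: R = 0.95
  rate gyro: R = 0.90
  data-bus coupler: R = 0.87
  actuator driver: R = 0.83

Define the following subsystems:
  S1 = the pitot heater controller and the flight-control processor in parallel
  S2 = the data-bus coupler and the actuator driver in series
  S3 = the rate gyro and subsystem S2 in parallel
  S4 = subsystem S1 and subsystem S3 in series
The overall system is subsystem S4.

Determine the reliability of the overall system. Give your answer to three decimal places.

0.964

Parallel (pitot heater controller and flight-control processor): 1 − (1 − 0.84000)(1 − 0.95000) = 0.99200
Series (data-bus coupler and actuator driver): 0.87000 × 0.83000 = 0.72210
Parallel (rate gyro and [0.72210]): 1 − (1 − 0.90000)(1 − 0.72210) = 0.97221
Series ([0.99200] and [0.97221]): 0.99200 × 0.97221 = 0.964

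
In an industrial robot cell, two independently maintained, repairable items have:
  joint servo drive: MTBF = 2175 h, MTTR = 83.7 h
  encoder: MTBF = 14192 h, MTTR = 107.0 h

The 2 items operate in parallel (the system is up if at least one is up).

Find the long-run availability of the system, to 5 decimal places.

0.99972

A(joint servo drive) = MTBF/(MTBF+MTTR) = 2175/(2175+83.7) = 0.962943
A(encoder) = MTBF/(MTBF+MTTR) = 14192/(14192+107.0) = 0.992517
Parallel availability: 1 − (1 − 0.962943)(1 − 0.992517) = 0.99972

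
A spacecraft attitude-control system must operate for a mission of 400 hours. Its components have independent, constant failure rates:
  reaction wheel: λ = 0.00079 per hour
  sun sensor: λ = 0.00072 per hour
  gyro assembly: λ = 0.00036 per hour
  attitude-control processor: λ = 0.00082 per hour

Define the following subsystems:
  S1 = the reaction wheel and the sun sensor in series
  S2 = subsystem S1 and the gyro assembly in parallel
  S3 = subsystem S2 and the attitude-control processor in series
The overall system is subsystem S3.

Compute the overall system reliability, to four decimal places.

0.6766

R(reaction wheel) = exp(−0.00079 × 400) = 0.729059
R(sun sensor) = exp(−0.00072 × 400) = 0.749762
R(gyro assembly) = exp(−0.00036 × 400) = 0.865888
R(attitude-control processor) = exp(−0.00082 × 400) = 0.720363
Series (reaction wheel and sun sensor): 0.729059 × 0.749762 = 0.546621
Parallel ([0.546621] and gyro assembly): 1 − (1 − 0.546621)(1 − 0.865888) = 0.939196
Series ([0.939196] and attitude-control processor): 0.939196 × 0.720363 = 0.6766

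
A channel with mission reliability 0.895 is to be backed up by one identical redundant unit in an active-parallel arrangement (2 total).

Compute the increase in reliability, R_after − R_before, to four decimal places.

R_before = 0.895
R_after = 1 − (1 − 0.895)^2 = 0.9890
ΔR = 0.9890 − 0.895 = 0.0940

0.0940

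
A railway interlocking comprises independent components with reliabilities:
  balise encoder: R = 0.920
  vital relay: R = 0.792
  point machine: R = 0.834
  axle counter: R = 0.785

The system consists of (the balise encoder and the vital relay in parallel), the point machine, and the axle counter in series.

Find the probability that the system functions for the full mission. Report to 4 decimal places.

Parallel (balise encoder and vital relay): 1 − (1 − 0.920000)(1 − 0.792000) = 0.983360
Series ([0.983360], point machine, and axle counter): 0.983360 × 0.834000 × 0.785000 = 0.6438

0.6438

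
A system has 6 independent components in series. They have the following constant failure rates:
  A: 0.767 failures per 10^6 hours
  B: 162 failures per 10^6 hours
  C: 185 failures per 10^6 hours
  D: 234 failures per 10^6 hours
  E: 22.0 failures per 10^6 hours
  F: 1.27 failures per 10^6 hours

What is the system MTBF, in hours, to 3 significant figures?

1650

Series of exponential components: λ_sys = Σ λ_i
λ_sys = 0.000000767 + 0.000162 + 0.000185 + 0.000234 + 0.0000220 + 0.00000127 = 6.0504e-04 /h
MTBF = 1 / λ_sys = 1650 h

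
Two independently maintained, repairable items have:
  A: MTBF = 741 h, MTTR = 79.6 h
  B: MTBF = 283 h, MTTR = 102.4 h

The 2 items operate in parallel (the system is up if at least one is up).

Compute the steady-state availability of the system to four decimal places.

A(A) = MTBF/(MTBF+MTTR) = 741/(741+79.6) = 0.902998
A(B) = MTBF/(MTBF+MTTR) = 283/(283+102.4) = 0.734302
Parallel availability: 1 − (1 − 0.902998)(1 − 0.734302) = 0.9742

0.9742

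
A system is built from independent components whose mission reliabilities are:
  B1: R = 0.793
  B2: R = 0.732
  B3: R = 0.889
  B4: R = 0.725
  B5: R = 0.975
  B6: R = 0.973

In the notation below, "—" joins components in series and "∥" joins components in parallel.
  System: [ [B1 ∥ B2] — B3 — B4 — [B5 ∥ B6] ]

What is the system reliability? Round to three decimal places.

0.608

Parallel (B1 and B2): 1 − (1 − 0.79300)(1 − 0.73200) = 0.94452
Parallel (B5 and B6): 1 − (1 − 0.97500)(1 − 0.97300) = 0.99933
Series ([0.94452], B3, B4, and [0.99933]): 0.94452 × 0.88900 × 0.72500 × 0.99933 = 0.608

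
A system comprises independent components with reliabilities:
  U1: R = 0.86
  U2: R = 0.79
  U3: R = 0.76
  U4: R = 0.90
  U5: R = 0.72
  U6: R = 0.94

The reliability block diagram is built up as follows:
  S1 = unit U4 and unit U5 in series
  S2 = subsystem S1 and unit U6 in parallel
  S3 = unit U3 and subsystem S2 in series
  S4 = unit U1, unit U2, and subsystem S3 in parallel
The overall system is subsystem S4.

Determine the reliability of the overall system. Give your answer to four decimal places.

0.9925

Series (U4 and U5): 0.900000 × 0.720000 = 0.648000
Parallel ([0.648000] and U6): 1 − (1 − 0.648000)(1 − 0.940000) = 0.978880
Series (U3 and [0.978880]): 0.760000 × 0.978880 = 0.743949
Parallel (U1, U2, and [0.743949]): 1 − (1 − 0.860000)(1 − 0.790000)(1 − 0.743949) = 0.9925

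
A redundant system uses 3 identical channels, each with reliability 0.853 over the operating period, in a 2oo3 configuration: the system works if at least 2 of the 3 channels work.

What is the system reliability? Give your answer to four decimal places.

R = Σ_{i=2}^{3} C(3,i) p^i (1−p)^{3−i} with p = 0.853
C(3,2)·0.853^2·0.147^1 = 0.320876
C(3,3)·0.853^3·0.147^0 = 0.620650
Sum = 0.9415

0.9415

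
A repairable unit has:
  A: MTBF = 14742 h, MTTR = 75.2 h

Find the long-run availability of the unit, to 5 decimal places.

0.99492

A(A) = MTBF/(MTBF+MTTR) = 14742/(14742+75.2) = 0.99492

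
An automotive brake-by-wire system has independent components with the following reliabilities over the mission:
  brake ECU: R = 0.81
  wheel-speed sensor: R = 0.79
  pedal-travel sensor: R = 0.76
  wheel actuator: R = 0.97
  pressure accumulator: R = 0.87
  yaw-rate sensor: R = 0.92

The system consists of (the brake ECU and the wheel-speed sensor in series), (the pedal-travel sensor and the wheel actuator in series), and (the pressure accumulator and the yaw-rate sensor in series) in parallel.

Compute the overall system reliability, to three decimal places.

Series (brake ECU and wheel-speed sensor): 0.81000 × 0.79000 = 0.63990
Series (pedal-travel sensor and wheel actuator): 0.76000 × 0.97000 = 0.73720
Series (pressure accumulator and yaw-rate sensor): 0.87000 × 0.92000 = 0.80040
Parallel ([0.63990], [0.73720], and [0.80040]): 1 − (1 − 0.63990)(1 − 0.73720)(1 − 0.80040) = 0.981

0.981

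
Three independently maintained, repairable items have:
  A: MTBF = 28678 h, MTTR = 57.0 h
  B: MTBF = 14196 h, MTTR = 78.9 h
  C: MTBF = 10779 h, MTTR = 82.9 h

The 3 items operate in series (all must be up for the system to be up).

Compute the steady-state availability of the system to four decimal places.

A(A) = MTBF/(MTBF+MTTR) = 28678/(28678+57.0) = 0.998016
A(B) = MTBF/(MTBF+MTTR) = 14196/(14196+78.9) = 0.994473
A(C) = MTBF/(MTBF+MTTR) = 10779/(10779+82.9) = 0.992368
Series availability: 0.998016 × 0.994473 × 0.992368 = 0.9849

0.9849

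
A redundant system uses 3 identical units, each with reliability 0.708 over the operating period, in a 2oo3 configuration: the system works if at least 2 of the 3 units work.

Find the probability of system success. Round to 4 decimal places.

0.7940

R = Σ_{i=2}^{3} C(3,i) p^i (1−p)^{3−i} with p = 0.708
C(3,2)·0.708^2·0.292^1 = 0.439107
C(3,3)·0.708^3·0.292^0 = 0.354895
Sum = 0.7940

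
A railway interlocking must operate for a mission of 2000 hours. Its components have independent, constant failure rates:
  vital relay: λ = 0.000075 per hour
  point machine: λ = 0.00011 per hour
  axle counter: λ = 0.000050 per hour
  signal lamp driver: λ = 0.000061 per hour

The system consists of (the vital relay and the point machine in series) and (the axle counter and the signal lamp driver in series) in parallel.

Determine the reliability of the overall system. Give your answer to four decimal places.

0.9384

R(vital relay) = exp(−0.000075 × 2000) = 0.860708
R(point machine) = exp(−0.00011 × 2000) = 0.802519
R(axle counter) = exp(−0.000050 × 2000) = 0.904837
R(signal lamp driver) = exp(−0.000061 × 2000) = 0.885148
Series (vital relay and point machine): 0.860708 × 0.802519 = 0.690735
Series (axle counter and signal lamp driver): 0.904837 × 0.885148 = 0.800915
Parallel ([0.690735] and [0.800915]): 1 − (1 − 0.690735)(1 − 0.800915) = 0.9384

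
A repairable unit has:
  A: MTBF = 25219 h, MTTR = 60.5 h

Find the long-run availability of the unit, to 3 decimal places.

A(A) = MTBF/(MTBF+MTTR) = 25219/(25219+60.5) = 0.998

0.998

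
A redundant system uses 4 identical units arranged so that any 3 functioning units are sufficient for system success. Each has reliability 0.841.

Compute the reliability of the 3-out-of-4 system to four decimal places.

0.8786

R = Σ_{i=3}^{4} C(4,i) p^i (1−p)^{4−i} with p = 0.841
C(4,3)·0.841^3·0.159^1 = 0.378308
C(4,4)·0.841^4·0.159^0 = 0.500246
Sum = 0.8786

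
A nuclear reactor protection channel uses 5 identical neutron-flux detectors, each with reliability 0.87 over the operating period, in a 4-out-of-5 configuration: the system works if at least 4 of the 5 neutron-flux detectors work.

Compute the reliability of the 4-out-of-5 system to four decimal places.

R = Σ_{i=4}^{5} C(5,i) p^i (1−p)^{5−i} with p = 0.87
C(5,4)·0.87^4·0.13^1 = 0.372383
C(5,5)·0.87^5·0.13^0 = 0.498421
Sum = 0.8708

0.8708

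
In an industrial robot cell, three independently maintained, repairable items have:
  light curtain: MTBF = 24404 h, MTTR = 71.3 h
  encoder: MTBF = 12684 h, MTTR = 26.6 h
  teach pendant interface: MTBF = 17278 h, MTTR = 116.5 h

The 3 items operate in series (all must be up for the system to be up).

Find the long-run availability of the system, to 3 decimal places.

0.988

A(light curtain) = MTBF/(MTBF+MTTR) = 24404/(24404+71.3) = 0.997087
A(encoder) = MTBF/(MTBF+MTTR) = 12684/(12684+26.6) = 0.997907
A(teach pendant interface) = MTBF/(MTBF+MTTR) = 17278/(17278+116.5) = 0.993302
Series availability: 0.997087 × 0.997907 × 0.993302 = 0.988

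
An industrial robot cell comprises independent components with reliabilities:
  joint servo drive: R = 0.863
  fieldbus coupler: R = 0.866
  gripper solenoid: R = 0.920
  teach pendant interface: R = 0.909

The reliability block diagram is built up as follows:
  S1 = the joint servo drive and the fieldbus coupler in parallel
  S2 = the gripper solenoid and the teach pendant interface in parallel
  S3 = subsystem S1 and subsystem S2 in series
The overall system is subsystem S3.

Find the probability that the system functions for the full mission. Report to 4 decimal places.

Parallel (joint servo drive and fieldbus coupler): 1 − (1 − 0.863000)(1 − 0.866000) = 0.981642
Parallel (gripper solenoid and teach pendant interface): 1 − (1 − 0.920000)(1 − 0.909000) = 0.992720
Series ([0.981642] and [0.992720]): 0.981642 × 0.992720 = 0.9745

0.9745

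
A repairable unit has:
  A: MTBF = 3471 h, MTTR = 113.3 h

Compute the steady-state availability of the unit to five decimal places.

A(A) = MTBF/(MTBF+MTTR) = 3471/(3471+113.3) = 0.96839

0.96839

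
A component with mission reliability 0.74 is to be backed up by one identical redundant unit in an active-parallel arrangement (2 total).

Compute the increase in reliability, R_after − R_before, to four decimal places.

R_before = 0.74
R_after = 1 − (1 − 0.74)^2 = 0.9324
ΔR = 0.9324 − 0.74 = 0.1924

0.1924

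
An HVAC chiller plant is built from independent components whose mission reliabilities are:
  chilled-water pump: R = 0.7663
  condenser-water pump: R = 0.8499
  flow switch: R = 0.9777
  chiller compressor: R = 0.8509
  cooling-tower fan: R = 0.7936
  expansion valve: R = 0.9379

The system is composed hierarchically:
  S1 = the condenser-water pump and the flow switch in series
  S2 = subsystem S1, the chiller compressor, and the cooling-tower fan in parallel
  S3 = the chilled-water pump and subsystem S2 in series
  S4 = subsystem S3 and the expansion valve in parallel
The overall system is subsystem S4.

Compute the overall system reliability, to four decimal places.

Series (condenser-water pump and flow switch): 0.849900 × 0.977700 = 0.830947
Parallel ([0.830947], chiller compressor, and cooling-tower fan): 1 − (1 − 0.830947)(1 − 0.850900)(1 − 0.793600) = 0.994798
Series (chilled-water pump and [0.994798]): 0.766300 × 0.994798 = 0.762314
Parallel ([0.762314] and expansion valve): 1 − (1 − 0.762314)(1 − 0.937900) = 0.9852

0.9852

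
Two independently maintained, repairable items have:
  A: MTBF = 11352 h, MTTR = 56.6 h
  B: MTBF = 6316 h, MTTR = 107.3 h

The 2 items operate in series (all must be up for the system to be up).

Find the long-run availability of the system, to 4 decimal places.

0.9784

A(A) = MTBF/(MTBF+MTTR) = 11352/(11352+56.6) = 0.995039
A(B) = MTBF/(MTBF+MTTR) = 6316/(6316+107.3) = 0.983295
Series availability: 0.995039 × 0.983295 = 0.9784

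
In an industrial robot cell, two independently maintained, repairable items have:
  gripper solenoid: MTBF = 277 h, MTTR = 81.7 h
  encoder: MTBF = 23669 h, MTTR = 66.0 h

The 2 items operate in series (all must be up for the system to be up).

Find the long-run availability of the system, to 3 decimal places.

0.770

A(gripper solenoid) = MTBF/(MTBF+MTTR) = 277/(277+81.7) = 0.772233
A(encoder) = MTBF/(MTBF+MTTR) = 23669/(23669+66.0) = 0.997219
Series availability: 0.772233 × 0.997219 = 0.770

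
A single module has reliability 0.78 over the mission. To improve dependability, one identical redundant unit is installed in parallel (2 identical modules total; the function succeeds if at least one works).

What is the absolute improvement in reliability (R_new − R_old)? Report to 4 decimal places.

R_before = 0.78
R_after = 1 − (1 − 0.78)^2 = 0.9516
ΔR = 0.9516 − 0.78 = 0.1716

0.1716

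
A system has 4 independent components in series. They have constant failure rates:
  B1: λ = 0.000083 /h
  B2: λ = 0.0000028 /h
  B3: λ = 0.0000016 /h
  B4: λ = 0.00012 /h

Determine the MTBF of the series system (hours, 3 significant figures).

Series of exponential components: λ_sys = Σ λ_i
λ_sys = 0.000083 + 0.0000028 + 0.0000016 + 0.00012 = 2.0740e-04 /h
MTBF = 1 / λ_sys = 4820 h

4820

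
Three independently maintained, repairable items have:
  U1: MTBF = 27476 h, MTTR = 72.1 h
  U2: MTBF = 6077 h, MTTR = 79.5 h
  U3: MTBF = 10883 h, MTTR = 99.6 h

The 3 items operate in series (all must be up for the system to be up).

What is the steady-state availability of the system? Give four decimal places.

0.9756

A(U1) = MTBF/(MTBF+MTTR) = 27476/(27476+72.1) = 0.997383
A(U2) = MTBF/(MTBF+MTTR) = 6077/(6077+79.5) = 0.987087
A(U3) = MTBF/(MTBF+MTTR) = 10883/(10883+99.6) = 0.990931
Series availability: 0.997383 × 0.987087 × 0.990931 = 0.9756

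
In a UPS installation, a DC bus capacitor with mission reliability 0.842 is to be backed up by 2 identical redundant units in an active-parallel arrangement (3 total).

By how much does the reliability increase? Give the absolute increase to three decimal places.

R_before = 0.842
R_after = 1 − (1 − 0.842)^3 = 0.996
ΔR = 0.996 − 0.842 = 0.154

0.154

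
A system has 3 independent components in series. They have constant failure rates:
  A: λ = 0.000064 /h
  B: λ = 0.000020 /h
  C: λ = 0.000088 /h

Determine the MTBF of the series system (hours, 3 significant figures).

Series of exponential components: λ_sys = Σ λ_i
λ_sys = 0.000064 + 0.000020 + 0.000088 = 1.7200e-04 /h
MTBF = 1 / λ_sys = 5810 h

5810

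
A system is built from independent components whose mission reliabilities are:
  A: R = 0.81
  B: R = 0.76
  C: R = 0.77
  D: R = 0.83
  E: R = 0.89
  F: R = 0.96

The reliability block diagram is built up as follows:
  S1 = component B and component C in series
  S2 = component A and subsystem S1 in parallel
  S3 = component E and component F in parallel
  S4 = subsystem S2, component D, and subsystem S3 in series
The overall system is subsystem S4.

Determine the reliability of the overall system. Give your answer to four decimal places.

0.7612

Series (B and C): 0.760000 × 0.770000 = 0.585200
Parallel (A and [0.585200]): 1 − (1 − 0.810000)(1 − 0.585200) = 0.921188
Parallel (E and F): 1 − (1 − 0.890000)(1 − 0.960000) = 0.995600
Series ([0.921188], D, and [0.995600]): 0.921188 × 0.830000 × 0.995600 = 0.7612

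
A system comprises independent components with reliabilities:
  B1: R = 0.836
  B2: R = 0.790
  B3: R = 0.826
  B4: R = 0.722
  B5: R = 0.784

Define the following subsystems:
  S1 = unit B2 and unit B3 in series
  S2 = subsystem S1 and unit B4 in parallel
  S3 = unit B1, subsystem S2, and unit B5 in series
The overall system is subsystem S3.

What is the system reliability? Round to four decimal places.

Series (B2 and B3): 0.790000 × 0.826000 = 0.652540
Parallel ([0.652540] and B4): 1 − (1 − 0.652540)(1 − 0.722000) = 0.903406
Series (B1, [0.903406], and B5): 0.836000 × 0.903406 × 0.784000 = 0.5921

0.5921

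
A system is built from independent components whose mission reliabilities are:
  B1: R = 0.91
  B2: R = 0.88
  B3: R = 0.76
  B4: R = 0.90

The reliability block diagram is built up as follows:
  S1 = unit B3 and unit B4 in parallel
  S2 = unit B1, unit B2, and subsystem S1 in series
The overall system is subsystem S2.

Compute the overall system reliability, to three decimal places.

0.782

Parallel (B3 and B4): 1 − (1 − 0.76000)(1 − 0.90000) = 0.97600
Series (B1, B2, and [0.97600]): 0.91000 × 0.88000 × 0.97600 = 0.782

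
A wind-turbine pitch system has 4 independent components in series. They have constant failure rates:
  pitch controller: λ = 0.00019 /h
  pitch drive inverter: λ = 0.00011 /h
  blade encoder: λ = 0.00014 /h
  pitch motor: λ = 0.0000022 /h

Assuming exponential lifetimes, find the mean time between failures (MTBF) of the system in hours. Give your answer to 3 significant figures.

2260

Series of exponential components: λ_sys = Σ λ_i
λ_sys = 0.00019 + 0.00011 + 0.00014 + 0.0000022 = 4.4220e-04 /h
MTBF = 1 / λ_sys = 2260 h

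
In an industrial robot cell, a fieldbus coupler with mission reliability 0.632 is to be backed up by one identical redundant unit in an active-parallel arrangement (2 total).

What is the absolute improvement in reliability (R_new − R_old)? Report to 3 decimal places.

0.233

R_before = 0.632
R_after = 1 − (1 − 0.632)^2 = 0.865
ΔR = 0.865 − 0.632 = 0.233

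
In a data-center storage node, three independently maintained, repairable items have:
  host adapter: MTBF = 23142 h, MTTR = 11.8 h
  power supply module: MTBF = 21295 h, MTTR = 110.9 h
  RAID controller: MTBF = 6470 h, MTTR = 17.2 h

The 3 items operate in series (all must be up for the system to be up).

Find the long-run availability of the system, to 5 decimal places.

A(host adapter) = MTBF/(MTBF+MTTR) = 23142/(23142+11.8) = 0.999490
A(power supply module) = MTBF/(MTBF+MTTR) = 21295/(21295+110.9) = 0.994819
A(RAID controller) = MTBF/(MTBF+MTTR) = 6470/(6470+17.2) = 0.997349
Series availability: 0.999490 × 0.994819 × 0.997349 = 0.99168

0.99168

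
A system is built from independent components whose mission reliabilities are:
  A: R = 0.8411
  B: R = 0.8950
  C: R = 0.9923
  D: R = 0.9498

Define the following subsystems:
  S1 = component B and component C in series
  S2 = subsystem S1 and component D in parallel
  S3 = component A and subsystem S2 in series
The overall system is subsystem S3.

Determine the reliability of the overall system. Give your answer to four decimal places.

0.8364

Series (B and C): 0.895000 × 0.992300 = 0.888109
Parallel ([0.888109] and D): 1 − (1 − 0.888109)(1 − 0.949800) = 0.994383
Series (A and [0.994383]): 0.841100 × 0.994383 = 0.8364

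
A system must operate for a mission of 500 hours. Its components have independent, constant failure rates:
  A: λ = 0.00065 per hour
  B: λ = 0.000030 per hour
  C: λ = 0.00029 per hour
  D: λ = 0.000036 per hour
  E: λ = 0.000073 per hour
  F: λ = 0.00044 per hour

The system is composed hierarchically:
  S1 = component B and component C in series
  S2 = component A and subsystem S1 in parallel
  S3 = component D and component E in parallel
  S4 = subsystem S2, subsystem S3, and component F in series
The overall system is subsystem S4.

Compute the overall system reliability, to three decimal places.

R(A) = exp(−0.00065 × 500) = 0.72253
R(B) = exp(−0.000030 × 500) = 0.98511
R(C) = exp(−0.00029 × 500) = 0.86502
R(D) = exp(−0.000036 × 500) = 0.98216
R(E) = exp(−0.000073 × 500) = 0.96416
R(F) = exp(−0.00044 × 500) = 0.80252
Series (B and C): 0.98511 × 0.86502 = 0.85214
Parallel (A and [0.85214]): 1 − (1 − 0.72253)(1 − 0.85214) = 0.95897
Parallel (D and E): 1 − (1 − 0.98216)(1 − 0.96416) = 0.99936
Series ([0.95897], [0.99936], and F): 0.95897 × 0.99936 × 0.80252 = 0.769

0.769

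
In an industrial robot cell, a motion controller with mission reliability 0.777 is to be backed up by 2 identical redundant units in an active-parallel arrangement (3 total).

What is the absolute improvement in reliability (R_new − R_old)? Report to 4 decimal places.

0.2119

R_before = 0.777
R_after = 1 − (1 − 0.777)^3 = 0.9889
ΔR = 0.9889 − 0.777 = 0.2119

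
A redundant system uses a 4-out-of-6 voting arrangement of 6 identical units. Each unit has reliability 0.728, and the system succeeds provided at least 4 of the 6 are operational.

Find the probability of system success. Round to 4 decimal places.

0.7943

R = Σ_{i=4}^{6} C(6,i) p^i (1−p)^{6−i} with p = 0.728
C(6,4)·0.728^4·0.272^2 = 0.311713
C(6,5)·0.728^5·0.272^1 = 0.333716
C(6,6)·0.728^6·0.272^0 = 0.148864
Sum = 0.7943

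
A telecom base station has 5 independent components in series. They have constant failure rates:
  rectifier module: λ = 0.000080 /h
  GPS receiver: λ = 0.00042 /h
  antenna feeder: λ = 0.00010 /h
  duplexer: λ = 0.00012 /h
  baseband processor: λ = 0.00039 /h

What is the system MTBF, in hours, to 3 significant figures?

901

Series of exponential components: λ_sys = Σ λ_i
λ_sys = 0.000080 + 0.00042 + 0.00010 + 0.00012 + 0.00039 = 1.1100e-03 /h
MTBF = 1 / λ_sys = 901 h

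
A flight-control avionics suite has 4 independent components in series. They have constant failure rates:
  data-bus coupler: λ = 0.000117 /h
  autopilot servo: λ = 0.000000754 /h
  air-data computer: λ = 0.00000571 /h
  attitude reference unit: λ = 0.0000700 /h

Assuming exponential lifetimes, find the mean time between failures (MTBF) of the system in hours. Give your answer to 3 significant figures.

5170

Series of exponential components: λ_sys = Σ λ_i
λ_sys = 0.000117 + 0.000000754 + 0.00000571 + 0.0000700 = 1.9346e-04 /h
MTBF = 1 / λ_sys = 5170 h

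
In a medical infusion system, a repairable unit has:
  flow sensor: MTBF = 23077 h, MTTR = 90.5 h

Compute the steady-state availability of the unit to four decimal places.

0.9961

A(flow sensor) = MTBF/(MTBF+MTTR) = 23077/(23077+90.5) = 0.9961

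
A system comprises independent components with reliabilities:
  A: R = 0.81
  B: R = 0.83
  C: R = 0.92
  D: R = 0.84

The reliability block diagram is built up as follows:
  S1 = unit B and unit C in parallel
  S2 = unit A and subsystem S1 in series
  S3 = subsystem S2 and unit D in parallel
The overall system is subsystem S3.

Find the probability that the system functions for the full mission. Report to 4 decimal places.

0.9678

Parallel (B and C): 1 − (1 − 0.830000)(1 − 0.920000) = 0.986400
Series (A and [0.986400]): 0.810000 × 0.986400 = 0.798984
Parallel ([0.798984] and D): 1 − (1 − 0.798984)(1 − 0.840000) = 0.9678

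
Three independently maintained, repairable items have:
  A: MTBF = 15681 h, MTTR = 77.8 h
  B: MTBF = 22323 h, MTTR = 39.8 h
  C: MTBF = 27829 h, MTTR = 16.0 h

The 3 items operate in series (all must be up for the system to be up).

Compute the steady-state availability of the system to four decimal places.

A(A) = MTBF/(MTBF+MTTR) = 15681/(15681+77.8) = 0.995063
A(B) = MTBF/(MTBF+MTTR) = 22323/(22323+39.8) = 0.998220
A(C) = MTBF/(MTBF+MTTR) = 27829/(27829+16.0) = 0.999425
Series availability: 0.995063 × 0.998220 × 0.999425 = 0.9927

0.9927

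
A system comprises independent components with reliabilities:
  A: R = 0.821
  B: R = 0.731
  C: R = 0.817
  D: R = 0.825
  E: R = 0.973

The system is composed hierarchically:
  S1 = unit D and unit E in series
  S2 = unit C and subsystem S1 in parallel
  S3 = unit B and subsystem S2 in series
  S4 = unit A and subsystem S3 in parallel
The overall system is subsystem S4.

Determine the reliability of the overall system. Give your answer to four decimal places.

0.9471

Series (D and E): 0.825000 × 0.973000 = 0.802725
Parallel (C and [0.802725]): 1 − (1 − 0.817000)(1 − 0.802725) = 0.963899
Series (B and [0.963899]): 0.731000 × 0.963899 = 0.704610
Parallel (A and [0.704610]): 1 − (1 − 0.821000)(1 − 0.704610) = 0.9471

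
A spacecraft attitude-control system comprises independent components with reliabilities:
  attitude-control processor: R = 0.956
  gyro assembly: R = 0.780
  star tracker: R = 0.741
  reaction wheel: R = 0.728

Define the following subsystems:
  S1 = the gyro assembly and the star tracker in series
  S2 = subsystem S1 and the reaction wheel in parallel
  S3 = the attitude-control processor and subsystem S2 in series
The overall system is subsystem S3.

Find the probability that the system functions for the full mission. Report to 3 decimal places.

Series (gyro assembly and star tracker): 0.78000 × 0.74100 = 0.57798
Parallel ([0.57798] and reaction wheel): 1 − (1 − 0.57798)(1 − 0.72800) = 0.88521
Series (attitude-control processor and [0.88521]): 0.95600 × 0.88521 = 0.846

0.846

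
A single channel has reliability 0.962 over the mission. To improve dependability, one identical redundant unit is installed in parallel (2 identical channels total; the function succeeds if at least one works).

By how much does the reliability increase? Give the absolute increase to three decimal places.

R_before = 0.962
R_after = 1 − (1 − 0.962)^2 = 0.999
ΔR = 0.999 − 0.962 = 0.037

0.037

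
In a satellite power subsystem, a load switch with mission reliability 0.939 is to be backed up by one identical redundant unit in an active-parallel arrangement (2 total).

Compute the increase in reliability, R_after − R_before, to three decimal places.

R_before = 0.939
R_after = 1 − (1 − 0.939)^2 = 0.996
ΔR = 0.996 − 0.939 = 0.057

0.057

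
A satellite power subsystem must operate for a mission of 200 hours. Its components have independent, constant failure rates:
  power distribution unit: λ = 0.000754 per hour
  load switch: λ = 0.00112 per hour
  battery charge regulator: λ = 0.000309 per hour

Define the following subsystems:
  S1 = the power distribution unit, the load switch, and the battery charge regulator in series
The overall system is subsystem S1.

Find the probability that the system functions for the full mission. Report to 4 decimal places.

0.6462

R(power distribution unit) = exp(−0.000754 × 200) = 0.860020
R(load switch) = exp(−0.00112 × 200) = 0.799315
R(battery charge regulator) = exp(−0.000309 × 200) = 0.940071
Series (power distribution unit, load switch, and battery charge regulator): 0.860020 × 0.799315 × 0.940071 = 0.6462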